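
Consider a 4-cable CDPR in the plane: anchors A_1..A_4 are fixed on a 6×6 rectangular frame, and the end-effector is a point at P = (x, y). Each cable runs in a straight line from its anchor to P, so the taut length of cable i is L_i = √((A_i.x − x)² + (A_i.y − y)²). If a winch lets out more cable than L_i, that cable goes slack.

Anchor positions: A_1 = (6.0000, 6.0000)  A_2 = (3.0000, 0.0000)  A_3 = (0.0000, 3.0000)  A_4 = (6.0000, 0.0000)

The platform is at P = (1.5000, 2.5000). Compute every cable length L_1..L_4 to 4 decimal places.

cable 1: Δx=4.5000, Δy=3.5000; L_1 = √(Δx²+Δy²) = 5.7009
cable 2: Δx=1.5000, Δy=-2.5000; L_2 = √(Δx²+Δy²) = 2.9155
cable 3: Δx=-1.5000, Δy=0.5000; L_3 = √(Δx²+Δy²) = 1.5811
cable 4: Δx=4.5000, Δy=-2.5000; L_4 = √(Δx²+Δy²) = 5.1478

(5.7009, 2.9155, 1.5811, 5.1478)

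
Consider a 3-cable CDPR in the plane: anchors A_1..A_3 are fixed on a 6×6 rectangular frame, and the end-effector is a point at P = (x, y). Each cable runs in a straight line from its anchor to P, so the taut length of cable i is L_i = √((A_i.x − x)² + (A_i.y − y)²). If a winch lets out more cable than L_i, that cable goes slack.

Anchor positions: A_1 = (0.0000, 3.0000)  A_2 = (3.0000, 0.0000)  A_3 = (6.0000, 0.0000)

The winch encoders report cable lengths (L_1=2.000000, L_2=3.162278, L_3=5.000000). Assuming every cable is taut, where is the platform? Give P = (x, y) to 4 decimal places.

(2.0000, 3.0000)

each cable: (A_i−P)·(A_i−P) = L_i²; let c_i = ‖A_i‖²−L_i²
c_1 = 0.0000+9.0000−4.0000 = 5.0000
row 1: -6.0000x + 6.0000y = 6.0000  (c_2=-1.0000)
row 2: -12.0000x + 6.0000y = -6.0000  (c_3=11.0000)
Cramer on rows 1–2 → x = 2.0000, y = 3.0000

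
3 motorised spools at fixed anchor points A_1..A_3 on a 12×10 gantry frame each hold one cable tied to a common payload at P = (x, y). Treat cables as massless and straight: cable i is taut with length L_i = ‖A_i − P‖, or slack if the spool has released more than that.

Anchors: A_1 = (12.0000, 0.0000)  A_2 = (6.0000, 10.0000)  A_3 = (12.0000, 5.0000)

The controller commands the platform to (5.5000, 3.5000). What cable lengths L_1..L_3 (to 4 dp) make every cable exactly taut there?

(7.3824, 6.5192, 6.6708)

cable 1: Δx=6.5000, Δy=-3.5000; L_1 = √(Δx²+Δy²) = 7.3824
cable 2: Δx=0.5000, Δy=6.5000; L_2 = √(Δx²+Δy²) = 6.5192
cable 3: Δx=6.5000, Δy=1.5000; L_3 = √(Δx²+Δy²) = 6.6708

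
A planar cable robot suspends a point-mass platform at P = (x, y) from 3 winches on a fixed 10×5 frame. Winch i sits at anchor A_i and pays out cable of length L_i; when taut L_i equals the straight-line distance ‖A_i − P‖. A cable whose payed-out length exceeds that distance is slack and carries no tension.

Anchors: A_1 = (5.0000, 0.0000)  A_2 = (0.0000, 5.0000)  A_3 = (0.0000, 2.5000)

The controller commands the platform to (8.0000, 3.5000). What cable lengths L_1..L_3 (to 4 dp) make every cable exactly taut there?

cable 1: Δx=-3.0000, Δy=-3.5000; L_1 = √(Δx²+Δy²) = 4.6098
cable 2: Δx=-8.0000, Δy=1.5000; L_2 = √(Δx²+Δy²) = 8.1394
cable 3: Δx=-8.0000, Δy=-1.0000; L_3 = √(Δx²+Δy²) = 8.0623

(4.6098, 8.1394, 8.0623)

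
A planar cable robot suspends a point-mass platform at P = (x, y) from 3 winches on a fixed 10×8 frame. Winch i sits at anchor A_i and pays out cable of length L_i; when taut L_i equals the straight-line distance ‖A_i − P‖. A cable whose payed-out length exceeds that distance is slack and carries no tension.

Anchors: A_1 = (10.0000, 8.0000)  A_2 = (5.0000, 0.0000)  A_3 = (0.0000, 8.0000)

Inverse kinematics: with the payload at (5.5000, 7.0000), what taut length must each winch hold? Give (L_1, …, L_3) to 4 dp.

(4.6098, 7.0178, 5.5902)

L_1 = √((10.0000−5.5000)² + (8.0000−7.0000)²) = 4.6098
L_2 = √((5.0000−5.5000)² + (0.0000−7.0000)²) = 7.0178
L_3 = √((0.0000−5.5000)² + (8.0000−7.0000)²) = 5.5902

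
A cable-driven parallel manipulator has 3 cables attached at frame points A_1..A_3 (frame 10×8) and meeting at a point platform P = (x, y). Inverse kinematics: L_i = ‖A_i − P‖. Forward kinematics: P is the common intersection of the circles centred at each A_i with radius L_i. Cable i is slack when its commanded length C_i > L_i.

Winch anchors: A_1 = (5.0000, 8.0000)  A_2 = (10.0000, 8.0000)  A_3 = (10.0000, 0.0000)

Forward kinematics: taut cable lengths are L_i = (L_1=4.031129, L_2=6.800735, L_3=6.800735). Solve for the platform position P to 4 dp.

(4.5000, 4.0000)

expand ‖A_i−P‖²=L_i² and subtract eq 1 (c_i ≔ ‖A_i‖²−L_i²)
c_1 = 25.0000+64.0000−16.2500 = 72.7500
eq1−eq2 → [-10.0000  0.0000]·P = -45.0000
eq1−eq3 → [-10.0000  16.0000]·P = 19.0000
2×2 solve → P = (4.5000, 4.0000)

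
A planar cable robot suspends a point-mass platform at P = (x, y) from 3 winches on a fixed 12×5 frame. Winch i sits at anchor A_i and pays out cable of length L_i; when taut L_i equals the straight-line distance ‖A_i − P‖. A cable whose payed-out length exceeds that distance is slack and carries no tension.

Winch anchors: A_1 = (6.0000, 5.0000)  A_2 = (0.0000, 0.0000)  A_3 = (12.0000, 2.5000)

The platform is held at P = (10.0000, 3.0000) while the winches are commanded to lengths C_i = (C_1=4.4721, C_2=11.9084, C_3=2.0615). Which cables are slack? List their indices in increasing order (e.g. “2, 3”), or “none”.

cable 1: √((-4.0000)²+(2.0000)²)=4.4721, C_1=4.4721: taut
cable 2: √((-10.0000)²+(-3.0000)²)=10.4403, C_2=11.9084: slack
cable 3: √((2.0000)²+(-0.5000)²)=2.0616, C_3=2.0615: taut

2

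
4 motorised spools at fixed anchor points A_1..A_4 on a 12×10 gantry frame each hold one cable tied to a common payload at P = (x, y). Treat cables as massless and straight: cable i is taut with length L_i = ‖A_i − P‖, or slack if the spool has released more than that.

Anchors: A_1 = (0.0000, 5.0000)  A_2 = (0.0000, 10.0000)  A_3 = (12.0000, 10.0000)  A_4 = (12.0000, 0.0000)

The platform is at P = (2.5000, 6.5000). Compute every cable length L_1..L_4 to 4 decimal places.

(2.9155, 4.3012, 10.1242, 11.5109)

cable 1: Δx=-2.5000, Δy=-1.5000; L_1 = √(Δx²+Δy²) = 2.9155
cable 2: Δx=-2.5000, Δy=3.5000; L_2 = √(Δx²+Δy²) = 4.3012
cable 3: Δx=9.5000, Δy=3.5000; L_3 = √(Δx²+Δy²) = 10.1242
cable 4: Δx=9.5000, Δy=-6.5000; L_4 = √(Δx²+Δy²) = 11.5109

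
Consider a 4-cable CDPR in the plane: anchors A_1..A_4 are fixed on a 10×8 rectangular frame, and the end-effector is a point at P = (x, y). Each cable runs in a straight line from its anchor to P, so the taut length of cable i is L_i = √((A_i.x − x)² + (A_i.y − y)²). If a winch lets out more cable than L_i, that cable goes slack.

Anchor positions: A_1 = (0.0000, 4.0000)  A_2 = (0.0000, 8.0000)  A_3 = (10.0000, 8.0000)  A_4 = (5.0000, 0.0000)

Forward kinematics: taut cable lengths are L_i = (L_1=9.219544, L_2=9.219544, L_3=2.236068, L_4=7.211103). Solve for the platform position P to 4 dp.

(9.0000, 6.0000)

each cable: (A_i−P)·(A_i−P) = L_i²; let c_i = ‖A_i‖²−L_i²
c_1 = 0.0000+16.0000−85.0000 = -69.0000
row 1: 0.0000x − 8.0000y = -48.0000  (c_2=-21.0000)
row 2: -20.0000x − 8.0000y = -228.0000  (c_3=159.0000)
row 3: -10.0000x + 8.0000y = -42.0000  (c_4=-27.0000)
Cramer on rows 1–2 → x = 9.0000, y = 6.0000
check cable 4: ‖A_4−P‖² = 52.0000 ≈ L_4² = 52.0000 ✓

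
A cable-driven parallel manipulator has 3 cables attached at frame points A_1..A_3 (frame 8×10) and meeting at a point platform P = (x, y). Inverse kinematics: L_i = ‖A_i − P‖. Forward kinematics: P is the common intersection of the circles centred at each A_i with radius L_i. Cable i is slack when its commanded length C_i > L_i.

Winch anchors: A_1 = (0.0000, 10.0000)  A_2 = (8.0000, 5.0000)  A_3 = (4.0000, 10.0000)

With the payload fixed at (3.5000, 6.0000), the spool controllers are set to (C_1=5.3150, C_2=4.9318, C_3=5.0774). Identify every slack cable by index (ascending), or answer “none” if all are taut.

i=1: geometric 5.3151 vs commanded 5.3150 ⇒ taut
i=2: geometric 4.6098 vs commanded 4.9318 ⇒ slack
i=3: geometric 4.0311 vs commanded 5.0774 ⇒ slack

2, 3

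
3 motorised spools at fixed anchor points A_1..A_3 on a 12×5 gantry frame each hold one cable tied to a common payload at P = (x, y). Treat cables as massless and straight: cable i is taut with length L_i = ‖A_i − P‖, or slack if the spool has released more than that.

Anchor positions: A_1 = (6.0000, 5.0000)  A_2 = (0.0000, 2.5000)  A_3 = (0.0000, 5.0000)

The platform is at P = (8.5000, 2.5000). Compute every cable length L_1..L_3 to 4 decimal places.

L_1 = √((6.0000−8.5000)² + (5.0000−2.5000)²) = 3.5355
L_2 = √((0.0000−8.5000)² + (2.5000−2.5000)²) = 8.5000
L_3 = √((0.0000−8.5000)² + (5.0000−2.5000)²) = 8.8600

(3.5355, 8.5000, 8.8600)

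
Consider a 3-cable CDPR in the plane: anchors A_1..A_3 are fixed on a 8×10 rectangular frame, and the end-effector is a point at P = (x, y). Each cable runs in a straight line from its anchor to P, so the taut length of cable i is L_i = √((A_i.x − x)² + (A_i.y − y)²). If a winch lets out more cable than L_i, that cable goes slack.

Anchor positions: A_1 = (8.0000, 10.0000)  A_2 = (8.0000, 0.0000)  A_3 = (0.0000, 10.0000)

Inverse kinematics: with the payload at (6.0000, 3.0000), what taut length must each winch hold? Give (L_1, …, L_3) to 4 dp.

L_1 = √((8.0000−6.0000)² + (10.0000−3.0000)²) = 7.2801
L_2 = √((8.0000−6.0000)² + (0.0000−3.0000)²) = 3.6056
L_3 = √((0.0000−6.0000)² + (10.0000−3.0000)²) = 9.2195

(7.2801, 3.6056, 9.2195)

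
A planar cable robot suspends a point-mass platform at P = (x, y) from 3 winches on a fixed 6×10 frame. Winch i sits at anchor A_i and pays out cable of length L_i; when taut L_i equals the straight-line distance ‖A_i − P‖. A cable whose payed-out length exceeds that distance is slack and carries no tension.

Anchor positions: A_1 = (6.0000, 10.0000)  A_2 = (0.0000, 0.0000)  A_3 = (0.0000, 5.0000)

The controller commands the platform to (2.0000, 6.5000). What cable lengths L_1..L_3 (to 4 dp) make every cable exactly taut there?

L_1: Δ = A_1−P = (4.0000, 3.5000) → ‖Δ‖ = √28.2500 = 5.3151
L_2: Δ = A_2−P = (-2.0000, -6.5000) → ‖Δ‖ = √46.2500 = 6.8007
L_3: Δ = A_3−P = (-2.0000, -1.5000) → ‖Δ‖ = √6.2500 = 2.5000

(5.3151, 6.8007, 2.5000)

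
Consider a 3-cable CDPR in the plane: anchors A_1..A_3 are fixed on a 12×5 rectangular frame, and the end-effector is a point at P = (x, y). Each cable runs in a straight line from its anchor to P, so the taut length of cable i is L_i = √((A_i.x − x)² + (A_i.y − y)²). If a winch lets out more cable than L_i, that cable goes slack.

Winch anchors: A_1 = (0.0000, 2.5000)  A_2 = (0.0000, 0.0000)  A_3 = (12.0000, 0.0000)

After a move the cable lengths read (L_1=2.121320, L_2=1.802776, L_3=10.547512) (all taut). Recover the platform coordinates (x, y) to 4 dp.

expand ‖A_i−P‖²=L_i² and subtract eq 1 (c_i ≔ ‖A_i‖²−L_i²)
c_1 = 0.0000+6.2500−4.5000 = 1.7500
eq1−eq2 → [0.0000  5.0000]·P = 5.0000
eq1−eq3 → [-24.0000  5.0000]·P = -31.0000
2×2 solve → P = (1.5000, 1.0000)

(1.5000, 1.0000)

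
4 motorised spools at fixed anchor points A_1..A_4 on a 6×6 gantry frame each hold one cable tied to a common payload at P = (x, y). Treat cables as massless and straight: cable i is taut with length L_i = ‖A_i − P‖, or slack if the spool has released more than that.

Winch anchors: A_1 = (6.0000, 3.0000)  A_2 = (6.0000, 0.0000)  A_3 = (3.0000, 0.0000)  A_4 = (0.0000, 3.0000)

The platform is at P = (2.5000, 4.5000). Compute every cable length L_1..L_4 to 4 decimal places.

(3.8079, 5.7009, 4.5277, 2.9155)

cable 1: Δx=3.5000, Δy=-1.5000; L_1 = √(Δx²+Δy²) = 3.8079
cable 2: Δx=3.5000, Δy=-4.5000; L_2 = √(Δx²+Δy²) = 5.7009
cable 3: Δx=0.5000, Δy=-4.5000; L_3 = √(Δx²+Δy²) = 4.5277
cable 4: Δx=-2.5000, Δy=-1.5000; L_4 = √(Δx²+Δy²) = 2.9155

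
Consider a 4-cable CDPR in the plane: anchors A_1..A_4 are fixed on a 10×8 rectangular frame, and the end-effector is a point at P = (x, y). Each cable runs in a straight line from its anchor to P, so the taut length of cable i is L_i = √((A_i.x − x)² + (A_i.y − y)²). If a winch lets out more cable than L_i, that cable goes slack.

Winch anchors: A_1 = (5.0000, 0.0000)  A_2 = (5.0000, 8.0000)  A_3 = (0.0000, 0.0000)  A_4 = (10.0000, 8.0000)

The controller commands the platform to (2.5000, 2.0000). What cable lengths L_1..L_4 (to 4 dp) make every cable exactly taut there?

(3.2016, 6.5000, 3.2016, 9.6047)

cable 1: Δx=2.5000, Δy=-2.0000; L_1 = √(Δx²+Δy²) = 3.2016
cable 2: Δx=2.5000, Δy=6.0000; L_2 = √(Δx²+Δy²) = 6.5000
cable 3: Δx=-2.5000, Δy=-2.0000; L_3 = √(Δx²+Δy²) = 3.2016
cable 4: Δx=7.5000, Δy=6.0000; L_4 = √(Δx²+Δy²) = 9.6047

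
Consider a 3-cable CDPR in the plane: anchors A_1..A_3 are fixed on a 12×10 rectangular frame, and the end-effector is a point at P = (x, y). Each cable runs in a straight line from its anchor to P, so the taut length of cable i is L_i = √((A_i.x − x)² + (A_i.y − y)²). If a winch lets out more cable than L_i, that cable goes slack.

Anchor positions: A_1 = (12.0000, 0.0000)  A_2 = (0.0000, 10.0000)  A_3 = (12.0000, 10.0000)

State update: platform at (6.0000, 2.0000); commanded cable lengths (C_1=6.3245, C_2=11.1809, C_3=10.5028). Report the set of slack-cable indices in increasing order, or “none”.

cable 1: L_1 = ‖A_1−P‖ = 6.3246;  C_1 = 6.3245 → taut
cable 2: L_2 = ‖A_2−P‖ = 10.0000;  C_2 = 11.1809 → slack
cable 3: L_3 = ‖A_3−P‖ = 10.0000;  C_3 = 10.5028 → slack

2, 3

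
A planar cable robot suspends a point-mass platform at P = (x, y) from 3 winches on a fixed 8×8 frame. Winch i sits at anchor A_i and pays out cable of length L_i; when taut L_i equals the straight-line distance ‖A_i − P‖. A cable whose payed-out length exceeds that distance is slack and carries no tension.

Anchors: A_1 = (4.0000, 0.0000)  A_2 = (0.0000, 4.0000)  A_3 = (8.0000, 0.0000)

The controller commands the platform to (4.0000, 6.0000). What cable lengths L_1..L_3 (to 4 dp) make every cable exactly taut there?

(6.0000, 4.4721, 7.2111)

L_1 = √((4.0000−4.0000)² + (0.0000−6.0000)²) = 6.0000
L_2 = √((0.0000−4.0000)² + (4.0000−6.0000)²) = 4.4721
L_3 = √((8.0000−4.0000)² + (0.0000−6.0000)²) = 7.2111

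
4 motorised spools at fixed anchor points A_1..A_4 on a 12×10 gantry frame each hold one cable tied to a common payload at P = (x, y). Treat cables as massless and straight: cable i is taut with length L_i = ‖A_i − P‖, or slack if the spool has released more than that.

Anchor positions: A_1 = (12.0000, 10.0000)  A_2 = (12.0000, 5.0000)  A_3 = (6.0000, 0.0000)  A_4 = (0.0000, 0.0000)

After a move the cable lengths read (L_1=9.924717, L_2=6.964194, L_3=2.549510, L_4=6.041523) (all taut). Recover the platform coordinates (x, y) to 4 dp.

(5.5000, 2.5000)

circle eqns → linear via eq_j − eq_1; set q_j = A_j·A_j − L_j²
q_1 = 144.0000+100.0000−98.5000 = 145.5000
0.0000·x + 10.0000·y = q_1−q_2 = 25.0000
12.0000·x + 20.0000·y = q_1−q_3 = 116.0000
24.0000·x + 20.0000·y = q_1−q_4 = 182.0000
solve first two rows → x=5.5000, y=2.5000
check cable 4: ‖A_4−P‖² = 36.5000 ≈ L_4² = 36.5000 ✓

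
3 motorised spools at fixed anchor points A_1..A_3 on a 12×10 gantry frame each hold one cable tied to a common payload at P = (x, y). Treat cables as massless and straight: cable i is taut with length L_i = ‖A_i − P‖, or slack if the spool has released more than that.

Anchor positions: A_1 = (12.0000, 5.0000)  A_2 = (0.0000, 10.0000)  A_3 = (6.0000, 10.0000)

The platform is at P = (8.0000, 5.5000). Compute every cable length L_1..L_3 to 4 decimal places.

(4.0311, 9.1788, 4.9244)

L_1: Δ = A_1−P = (4.0000, -0.5000) → ‖Δ‖ = √16.2500 = 4.0311
L_2: Δ = A_2−P = (-8.0000, 4.5000) → ‖Δ‖ = √84.2500 = 9.1788
L_3: Δ = A_3−P = (-2.0000, 4.5000) → ‖Δ‖ = √24.2500 = 4.9244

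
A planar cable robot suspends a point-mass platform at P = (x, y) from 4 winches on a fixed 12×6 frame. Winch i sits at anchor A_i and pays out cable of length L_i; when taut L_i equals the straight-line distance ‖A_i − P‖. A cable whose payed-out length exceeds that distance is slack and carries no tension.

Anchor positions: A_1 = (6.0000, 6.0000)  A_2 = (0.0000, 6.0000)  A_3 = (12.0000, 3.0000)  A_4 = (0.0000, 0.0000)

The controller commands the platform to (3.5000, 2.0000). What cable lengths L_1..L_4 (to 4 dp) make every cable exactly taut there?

(4.7170, 5.3151, 8.5586, 4.0311)

cable 1: Δx=2.5000, Δy=4.0000; L_1 = √(Δx²+Δy²) = 4.7170
cable 2: Δx=-3.5000, Δy=4.0000; L_2 = √(Δx²+Δy²) = 5.3151
cable 3: Δx=8.5000, Δy=1.0000; L_3 = √(Δx²+Δy²) = 8.5586
cable 4: Δx=-3.5000, Δy=-2.0000; L_4 = √(Δx²+Δy²) = 4.0311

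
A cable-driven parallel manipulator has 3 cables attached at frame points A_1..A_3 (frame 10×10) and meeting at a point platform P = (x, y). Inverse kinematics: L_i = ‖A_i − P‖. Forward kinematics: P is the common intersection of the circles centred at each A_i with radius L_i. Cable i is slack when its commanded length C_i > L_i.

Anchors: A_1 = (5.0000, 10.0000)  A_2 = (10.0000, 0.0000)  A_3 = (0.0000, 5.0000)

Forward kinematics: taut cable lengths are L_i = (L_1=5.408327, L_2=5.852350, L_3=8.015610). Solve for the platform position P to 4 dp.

expand ‖A_i−P‖²=L_i² and subtract eq 1 (q_i ≔ ‖A_i‖²−L_i²)
q_1 = 25.0000+100.0000−29.2500 = 95.7500
eq1−eq2 → [-10.0000  20.0000]·P = 30.0000
eq1−eq3 → [10.0000  10.0000]·P = 135.0000
2×2 solve → P = (8.0000, 5.5000)

(8.0000, 5.5000)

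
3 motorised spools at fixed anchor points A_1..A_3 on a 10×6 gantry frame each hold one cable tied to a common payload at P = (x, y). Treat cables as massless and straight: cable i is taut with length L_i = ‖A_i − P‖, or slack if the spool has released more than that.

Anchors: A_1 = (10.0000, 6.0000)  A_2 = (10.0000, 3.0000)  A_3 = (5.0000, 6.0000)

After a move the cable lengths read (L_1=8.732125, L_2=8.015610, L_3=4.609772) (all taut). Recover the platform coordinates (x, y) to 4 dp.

circle eqns → linear via eq_j − eq_1; set c_j = A_j·A_j − L_j²
c_1 = 100.0000+36.0000−76.2500 = 59.7500
0.0000·x + 6.0000·y = c_1−c_2 = 15.0000
10.0000·x + 0.0000·y = c_1−c_3 = 20.0000
solve first two rows → x=2.0000, y=2.5000

(2.0000, 2.5000)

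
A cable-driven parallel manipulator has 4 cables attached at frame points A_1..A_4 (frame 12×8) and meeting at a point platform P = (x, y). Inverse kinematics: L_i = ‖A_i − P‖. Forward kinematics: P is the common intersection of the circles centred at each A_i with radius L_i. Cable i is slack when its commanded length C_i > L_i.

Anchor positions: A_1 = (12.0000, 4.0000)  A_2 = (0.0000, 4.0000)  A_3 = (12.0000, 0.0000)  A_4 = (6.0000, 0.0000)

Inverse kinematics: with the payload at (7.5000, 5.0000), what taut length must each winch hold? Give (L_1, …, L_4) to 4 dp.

L_1: Δ = A_1−P = (4.5000, -1.0000) → ‖Δ‖ = √21.2500 = 4.6098
L_2: Δ = A_2−P = (-7.5000, -1.0000) → ‖Δ‖ = √57.2500 = 7.5664
L_3: Δ = A_3−P = (4.5000, -5.0000) → ‖Δ‖ = √45.2500 = 6.7268
L_4: Δ = A_4−P = (-1.5000, -5.0000) → ‖Δ‖ = √27.2500 = 5.2202

(4.6098, 7.5664, 6.7268, 5.2202)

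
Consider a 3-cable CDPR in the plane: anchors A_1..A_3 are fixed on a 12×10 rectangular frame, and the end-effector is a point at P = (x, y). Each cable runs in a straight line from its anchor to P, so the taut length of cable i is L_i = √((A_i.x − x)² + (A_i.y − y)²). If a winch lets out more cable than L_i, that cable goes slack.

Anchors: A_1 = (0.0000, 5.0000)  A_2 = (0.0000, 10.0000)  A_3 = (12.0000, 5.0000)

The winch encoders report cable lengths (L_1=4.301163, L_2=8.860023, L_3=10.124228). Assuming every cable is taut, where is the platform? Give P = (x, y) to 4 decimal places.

(2.5000, 1.5000)

expand ‖A_i−P‖²=L_i² and subtract eq 1 (k_i ≔ ‖A_i‖²−L_i²)
k_1 = 0.0000+25.0000−18.5000 = 6.5000
eq1−eq2 → [0.0000  -10.0000]·P = -15.0000
eq1−eq3 → [-24.0000  0.0000]·P = -60.0000
2×2 solve → P = (2.5000, 1.5000)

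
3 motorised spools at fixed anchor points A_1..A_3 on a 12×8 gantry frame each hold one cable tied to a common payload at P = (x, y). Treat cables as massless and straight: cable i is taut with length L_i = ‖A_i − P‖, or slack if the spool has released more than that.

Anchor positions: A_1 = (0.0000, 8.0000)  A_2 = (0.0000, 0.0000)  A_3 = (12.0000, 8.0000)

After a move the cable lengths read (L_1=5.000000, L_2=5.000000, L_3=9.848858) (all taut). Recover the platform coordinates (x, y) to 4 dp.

circle eqns → linear via eq_j − eq_1; set q_j = A_j·A_j − L_j²
q_1 = 0.0000+64.0000−25.0000 = 39.0000
0.0000·x + 16.0000·y = q_1−q_2 = 64.0000
-24.0000·x + 0.0000·y = q_1−q_3 = -72.0000
solve first two rows → x=3.0000, y=4.0000

(3.0000, 4.0000)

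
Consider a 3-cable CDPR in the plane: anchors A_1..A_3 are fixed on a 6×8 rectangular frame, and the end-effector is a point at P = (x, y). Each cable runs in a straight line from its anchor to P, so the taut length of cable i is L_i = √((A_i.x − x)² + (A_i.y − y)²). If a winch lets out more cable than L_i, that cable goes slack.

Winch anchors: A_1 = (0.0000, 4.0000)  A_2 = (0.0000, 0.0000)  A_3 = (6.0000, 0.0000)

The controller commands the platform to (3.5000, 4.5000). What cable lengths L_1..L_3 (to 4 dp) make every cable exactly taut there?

(3.5355, 5.7009, 5.1478)

L_1: Δ = A_1−P = (-3.5000, -0.5000) → ‖Δ‖ = √12.5000 = 3.5355
L_2: Δ = A_2−P = (-3.5000, -4.5000) → ‖Δ‖ = √32.5000 = 5.7009
L_3: Δ = A_3−P = (2.5000, -4.5000) → ‖Δ‖ = √26.5000 = 5.1478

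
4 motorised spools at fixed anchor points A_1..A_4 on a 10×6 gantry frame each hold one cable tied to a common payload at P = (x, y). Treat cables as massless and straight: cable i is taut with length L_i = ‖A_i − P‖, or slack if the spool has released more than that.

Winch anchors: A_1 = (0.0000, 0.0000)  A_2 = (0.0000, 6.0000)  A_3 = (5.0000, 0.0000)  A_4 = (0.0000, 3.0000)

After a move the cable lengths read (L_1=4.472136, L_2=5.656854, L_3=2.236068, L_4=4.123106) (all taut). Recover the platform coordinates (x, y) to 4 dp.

(4.0000, 2.0000)

each cable: (A_i−P)·(A_i−P) = L_i²; let k_i = ‖A_i‖²−L_i²
k_1 = 0.0000+0.0000−20.0000 = -20.0000
row 1: 0.0000x − 12.0000y = -24.0000  (k_2=4.0000)
row 2: -10.0000x + 0.0000y = -40.0000  (k_3=20.0000)
row 3: 0.0000x − 6.0000y = -12.0000  (k_4=-8.0000)
Cramer on rows 1–2 → x = 4.0000, y = 2.0000
check cable 4: ‖A_4−P‖² = 17.0000 ≈ L_4² = 17.0000 ✓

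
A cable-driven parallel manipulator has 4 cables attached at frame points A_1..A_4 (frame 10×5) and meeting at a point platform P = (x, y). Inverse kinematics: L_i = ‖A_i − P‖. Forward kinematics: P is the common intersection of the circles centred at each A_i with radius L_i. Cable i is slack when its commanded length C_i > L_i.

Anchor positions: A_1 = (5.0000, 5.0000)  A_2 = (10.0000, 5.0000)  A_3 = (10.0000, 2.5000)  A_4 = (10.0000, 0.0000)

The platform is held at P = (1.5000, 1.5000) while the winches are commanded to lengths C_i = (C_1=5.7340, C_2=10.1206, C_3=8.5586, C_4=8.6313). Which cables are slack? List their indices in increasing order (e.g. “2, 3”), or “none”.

cable 1: √((3.5000)²+(3.5000)²)=4.9497, C_1=5.7340: slack
cable 2: √((8.5000)²+(3.5000)²)=9.1924, C_2=10.1206: slack
cable 3: √((8.5000)²+(1.0000)²)=8.5586, C_3=8.5586: taut
cable 4: √((8.5000)²+(-1.5000)²)=8.6313, C_4=8.6313: taut

1, 2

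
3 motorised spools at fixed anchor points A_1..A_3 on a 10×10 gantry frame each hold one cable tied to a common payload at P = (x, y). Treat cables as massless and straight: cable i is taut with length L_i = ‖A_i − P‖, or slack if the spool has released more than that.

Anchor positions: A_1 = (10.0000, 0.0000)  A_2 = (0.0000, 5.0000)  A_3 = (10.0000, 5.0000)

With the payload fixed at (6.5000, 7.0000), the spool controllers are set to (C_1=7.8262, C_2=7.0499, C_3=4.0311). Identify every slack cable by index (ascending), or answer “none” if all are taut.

cable 1: L_1 = ‖A_1−P‖ = 7.8262;  C_1 = 7.8262 → taut
cable 2: L_2 = ‖A_2−P‖ = 6.8007;  C_2 = 7.0499 → slack
cable 3: L_3 = ‖A_3−P‖ = 4.0311;  C_3 = 4.0311 → taut

2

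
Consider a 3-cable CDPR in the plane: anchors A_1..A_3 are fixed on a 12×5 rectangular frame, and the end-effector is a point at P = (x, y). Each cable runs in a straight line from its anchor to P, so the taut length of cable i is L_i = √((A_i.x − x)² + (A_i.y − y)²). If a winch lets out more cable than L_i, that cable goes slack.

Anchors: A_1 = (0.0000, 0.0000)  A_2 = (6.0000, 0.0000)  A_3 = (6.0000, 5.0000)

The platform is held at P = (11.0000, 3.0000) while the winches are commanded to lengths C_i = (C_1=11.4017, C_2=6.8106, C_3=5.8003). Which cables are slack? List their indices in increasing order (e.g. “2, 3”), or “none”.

2, 3

cable 1: √((-11.0000)²+(-3.0000)²)=11.4018, C_1=11.4017: taut
cable 2: √((-5.0000)²+(-3.0000)²)=5.8310, C_2=6.8106: slack
cable 3: √((-5.0000)²+(2.0000)²)=5.3852, C_3=5.8003: slack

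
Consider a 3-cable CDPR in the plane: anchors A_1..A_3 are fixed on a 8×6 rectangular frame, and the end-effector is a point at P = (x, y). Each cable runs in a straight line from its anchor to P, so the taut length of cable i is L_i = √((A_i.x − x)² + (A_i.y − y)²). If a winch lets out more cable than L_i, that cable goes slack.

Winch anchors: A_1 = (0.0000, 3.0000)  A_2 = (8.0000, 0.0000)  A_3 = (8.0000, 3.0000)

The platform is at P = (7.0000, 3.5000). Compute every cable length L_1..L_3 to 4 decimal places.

(7.0178, 3.6401, 1.1180)

L_1 = √((0.0000−7.0000)² + (3.0000−3.5000)²) = 7.0178
L_2 = √((8.0000−7.0000)² + (0.0000−3.5000)²) = 3.6401
L_3 = √((8.0000−7.0000)² + (3.0000−3.5000)²) = 1.1180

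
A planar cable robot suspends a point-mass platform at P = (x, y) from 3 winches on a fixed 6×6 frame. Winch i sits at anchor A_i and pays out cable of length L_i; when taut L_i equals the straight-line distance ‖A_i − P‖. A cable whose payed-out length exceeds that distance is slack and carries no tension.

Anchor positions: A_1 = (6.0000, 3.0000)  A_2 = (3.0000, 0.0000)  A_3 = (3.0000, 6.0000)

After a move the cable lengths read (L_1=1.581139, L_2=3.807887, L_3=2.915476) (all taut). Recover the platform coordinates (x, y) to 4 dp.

expand ‖A_i−P‖²=L_i² and subtract eq 1 (k_i ≔ ‖A_i‖²−L_i²)
k_1 = 36.0000+9.0000−2.5000 = 42.5000
eq1−eq2 → [6.0000  6.0000]·P = 48.0000
eq1−eq3 → [6.0000  -6.0000]·P = 6.0000
2×2 solve → P = (4.5000, 3.5000)

(4.5000, 3.5000)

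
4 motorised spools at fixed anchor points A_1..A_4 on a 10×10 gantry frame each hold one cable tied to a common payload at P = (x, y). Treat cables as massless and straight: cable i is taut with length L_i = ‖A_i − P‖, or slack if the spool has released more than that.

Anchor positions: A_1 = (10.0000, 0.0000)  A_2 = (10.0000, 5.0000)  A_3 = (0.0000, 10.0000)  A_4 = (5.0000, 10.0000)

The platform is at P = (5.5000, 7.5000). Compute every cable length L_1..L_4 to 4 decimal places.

cable 1: Δx=4.5000, Δy=-7.5000; L_1 = √(Δx²+Δy²) = 8.7464
cable 2: Δx=4.5000, Δy=-2.5000; L_2 = √(Δx²+Δy²) = 5.1478
cable 3: Δx=-5.5000, Δy=2.5000; L_3 = √(Δx²+Δy²) = 6.0415
cable 4: Δx=-0.5000, Δy=2.5000; L_4 = √(Δx²+Δy²) = 2.5495

(8.7464, 5.1478, 6.0415, 2.5495)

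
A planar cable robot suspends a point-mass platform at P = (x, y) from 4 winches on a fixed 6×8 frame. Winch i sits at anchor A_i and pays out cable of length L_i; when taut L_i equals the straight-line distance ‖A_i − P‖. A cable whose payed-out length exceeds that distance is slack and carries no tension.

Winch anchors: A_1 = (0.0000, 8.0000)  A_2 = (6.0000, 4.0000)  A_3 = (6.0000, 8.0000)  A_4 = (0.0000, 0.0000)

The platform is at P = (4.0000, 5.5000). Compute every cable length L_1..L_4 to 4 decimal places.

cable 1: Δx=-4.0000, Δy=2.5000; L_1 = √(Δx²+Δy²) = 4.7170
cable 2: Δx=2.0000, Δy=-1.5000; L_2 = √(Δx²+Δy²) = 2.5000
cable 3: Δx=2.0000, Δy=2.5000; L_3 = √(Δx²+Δy²) = 3.2016
cable 4: Δx=-4.0000, Δy=-5.5000; L_4 = √(Δx²+Δy²) = 6.8007

(4.7170, 2.5000, 3.2016, 6.8007)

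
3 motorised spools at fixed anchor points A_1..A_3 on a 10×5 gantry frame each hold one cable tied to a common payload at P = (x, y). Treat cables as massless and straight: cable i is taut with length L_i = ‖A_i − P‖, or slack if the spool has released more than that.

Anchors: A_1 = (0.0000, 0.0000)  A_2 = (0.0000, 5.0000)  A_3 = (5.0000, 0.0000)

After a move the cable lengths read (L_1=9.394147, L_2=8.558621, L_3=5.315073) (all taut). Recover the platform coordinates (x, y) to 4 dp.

expand ‖A_i−P‖²=L_i² and subtract eq 1 (k_i ≔ ‖A_i‖²−L_i²)
k_1 = 0.0000+0.0000−88.2500 = -88.2500
eq1−eq2 → [0.0000  -10.0000]·P = -40.0000
eq1−eq3 → [-10.0000  0.0000]·P = -85.0000
2×2 solve → P = (8.5000, 4.0000)

(8.5000, 4.0000)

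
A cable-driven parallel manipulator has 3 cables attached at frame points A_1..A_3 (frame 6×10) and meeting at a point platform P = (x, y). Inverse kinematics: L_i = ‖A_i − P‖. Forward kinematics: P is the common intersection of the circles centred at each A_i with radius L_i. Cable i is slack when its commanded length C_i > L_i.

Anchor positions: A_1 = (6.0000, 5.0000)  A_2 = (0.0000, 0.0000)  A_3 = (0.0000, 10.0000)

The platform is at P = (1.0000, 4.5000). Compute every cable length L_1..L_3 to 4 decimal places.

(5.0249, 4.6098, 5.5902)

L_1: Δ = A_1−P = (5.0000, 0.5000) → ‖Δ‖ = √25.2500 = 5.0249
L_2: Δ = A_2−P = (-1.0000, -4.5000) → ‖Δ‖ = √21.2500 = 4.6098
L_3: Δ = A_3−P = (-1.0000, 5.5000) → ‖Δ‖ = √31.2500 = 5.5902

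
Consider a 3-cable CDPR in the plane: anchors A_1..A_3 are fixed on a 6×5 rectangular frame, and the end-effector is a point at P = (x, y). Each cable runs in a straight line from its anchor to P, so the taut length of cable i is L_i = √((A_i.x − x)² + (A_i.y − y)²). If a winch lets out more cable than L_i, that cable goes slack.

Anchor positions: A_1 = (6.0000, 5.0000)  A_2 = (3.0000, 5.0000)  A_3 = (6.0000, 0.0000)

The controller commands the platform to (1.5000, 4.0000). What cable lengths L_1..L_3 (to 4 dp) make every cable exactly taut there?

(4.6098, 1.8028, 6.0208)

L_1 = √((6.0000−1.5000)² + (5.0000−4.0000)²) = 4.6098
L_2 = √((3.0000−1.5000)² + (5.0000−4.0000)²) = 1.8028
L_3 = √((6.0000−1.5000)² + (0.0000−4.0000)²) = 6.0208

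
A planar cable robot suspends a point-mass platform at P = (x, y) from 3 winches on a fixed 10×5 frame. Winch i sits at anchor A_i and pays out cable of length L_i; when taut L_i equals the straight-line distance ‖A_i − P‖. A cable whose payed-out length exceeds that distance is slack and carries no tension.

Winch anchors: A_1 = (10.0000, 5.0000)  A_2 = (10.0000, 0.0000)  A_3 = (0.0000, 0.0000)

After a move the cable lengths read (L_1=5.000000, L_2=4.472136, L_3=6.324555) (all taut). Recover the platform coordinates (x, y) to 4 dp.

each cable: (A_i−P)·(A_i−P) = L_i²; let c_i = ‖A_i‖²−L_i²
c_1 = 100.0000+25.0000−25.0000 = 100.0000
row 1: 0.0000x + 10.0000y = 20.0000  (c_2=80.0000)
row 2: 20.0000x + 10.0000y = 140.0000  (c_3=-40.0000)
Cramer on rows 1–2 → x = 6.0000, y = 2.0000

(6.0000, 2.0000)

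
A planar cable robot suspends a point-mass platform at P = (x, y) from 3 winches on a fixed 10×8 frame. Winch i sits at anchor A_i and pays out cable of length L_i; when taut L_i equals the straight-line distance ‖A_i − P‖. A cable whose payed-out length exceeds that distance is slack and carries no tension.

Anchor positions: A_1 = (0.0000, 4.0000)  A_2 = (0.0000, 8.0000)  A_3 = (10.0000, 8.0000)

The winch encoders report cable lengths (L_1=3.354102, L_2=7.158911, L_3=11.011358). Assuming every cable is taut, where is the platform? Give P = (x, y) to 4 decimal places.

each cable: (A_i−P)·(A_i−P) = L_i²; let k_i = ‖A_i‖²−L_i²
k_1 = 0.0000+16.0000−11.2500 = 4.7500
row 1: 0.0000x − 8.0000y = -8.0000  (k_2=12.7500)
row 2: -20.0000x − 8.0000y = -38.0000  (k_3=42.7500)
Cramer on rows 1–2 → x = 1.5000, y = 1.0000

(1.5000, 1.0000)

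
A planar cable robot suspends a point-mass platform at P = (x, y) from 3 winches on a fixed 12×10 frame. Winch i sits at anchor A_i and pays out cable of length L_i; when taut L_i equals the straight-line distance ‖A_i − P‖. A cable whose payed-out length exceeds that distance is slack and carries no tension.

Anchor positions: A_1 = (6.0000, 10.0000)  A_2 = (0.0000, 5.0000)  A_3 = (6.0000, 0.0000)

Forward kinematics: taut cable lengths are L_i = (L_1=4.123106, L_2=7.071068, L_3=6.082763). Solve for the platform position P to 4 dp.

(7.0000, 6.0000)

each cable: (A_i−P)·(A_i−P) = L_i²; let k_i = ‖A_i‖²−L_i²
k_1 = 36.0000+100.0000−17.0000 = 119.0000
row 1: 12.0000x + 10.0000y = 144.0000  (k_2=-25.0000)
row 2: 0.0000x + 20.0000y = 120.0000  (k_3=-1.0000)
Cramer on rows 1–2 → x = 7.0000, y = 6.0000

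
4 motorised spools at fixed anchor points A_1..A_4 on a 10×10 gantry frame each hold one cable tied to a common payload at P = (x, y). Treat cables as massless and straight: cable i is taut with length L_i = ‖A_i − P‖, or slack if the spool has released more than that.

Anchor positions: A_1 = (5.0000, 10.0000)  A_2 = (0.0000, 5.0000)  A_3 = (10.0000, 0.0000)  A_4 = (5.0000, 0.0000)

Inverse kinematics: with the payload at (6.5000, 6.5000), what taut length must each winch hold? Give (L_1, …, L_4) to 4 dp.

L_1 = √((5.0000−6.5000)² + (10.0000−6.5000)²) = 3.8079
L_2 = √((0.0000−6.5000)² + (5.0000−6.5000)²) = 6.6708
L_3 = √((10.0000−6.5000)² + (0.0000−6.5000)²) = 7.3824
L_4 = √((5.0000−6.5000)² + (0.0000−6.5000)²) = 6.6708

(3.8079, 6.6708, 7.3824, 6.6708)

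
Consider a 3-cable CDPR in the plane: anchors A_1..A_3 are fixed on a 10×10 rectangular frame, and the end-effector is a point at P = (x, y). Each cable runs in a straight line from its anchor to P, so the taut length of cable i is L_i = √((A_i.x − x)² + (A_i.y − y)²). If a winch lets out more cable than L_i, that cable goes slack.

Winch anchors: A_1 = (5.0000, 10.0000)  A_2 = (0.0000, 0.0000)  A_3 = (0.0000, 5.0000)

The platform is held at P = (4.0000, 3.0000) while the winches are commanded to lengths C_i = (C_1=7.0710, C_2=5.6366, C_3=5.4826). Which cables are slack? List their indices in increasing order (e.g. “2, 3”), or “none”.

2, 3

cable 1: √((1.0000)²+(7.0000)²)=7.0711, C_1=7.0710: taut
cable 2: √((-4.0000)²+(-3.0000)²)=5.0000, C_2=5.6366: slack
cable 3: √((-4.0000)²+(2.0000)²)=4.4721, C_3=5.4826: slack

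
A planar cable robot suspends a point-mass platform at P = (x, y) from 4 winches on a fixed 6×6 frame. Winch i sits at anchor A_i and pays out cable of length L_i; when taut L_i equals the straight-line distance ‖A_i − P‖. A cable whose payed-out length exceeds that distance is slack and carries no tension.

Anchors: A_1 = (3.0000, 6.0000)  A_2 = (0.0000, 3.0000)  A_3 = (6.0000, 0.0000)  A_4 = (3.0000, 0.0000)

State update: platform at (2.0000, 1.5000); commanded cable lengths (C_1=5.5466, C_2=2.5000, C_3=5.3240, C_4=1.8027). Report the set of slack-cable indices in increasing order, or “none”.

cable 1: √((1.0000)²+(4.5000)²)=4.6098, C_1=5.5466: slack
cable 2: √((-2.0000)²+(1.5000)²)=2.5000, C_2=2.5000: taut
cable 3: √((4.0000)²+(-1.5000)²)=4.2720, C_3=5.3240: slack
cable 4: √((1.0000)²+(-1.5000)²)=1.8028, C_4=1.8027: taut

1, 3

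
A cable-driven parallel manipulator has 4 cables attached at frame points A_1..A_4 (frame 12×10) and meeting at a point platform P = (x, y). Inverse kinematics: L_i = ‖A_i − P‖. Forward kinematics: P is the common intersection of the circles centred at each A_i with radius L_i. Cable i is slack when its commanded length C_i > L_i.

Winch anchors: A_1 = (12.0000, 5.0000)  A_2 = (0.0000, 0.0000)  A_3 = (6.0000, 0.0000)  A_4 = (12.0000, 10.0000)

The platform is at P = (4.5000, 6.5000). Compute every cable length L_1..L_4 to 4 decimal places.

(7.6485, 7.9057, 6.6708, 8.2765)

L_1: Δ = A_1−P = (7.5000, -1.5000) → ‖Δ‖ = √58.5000 = 7.6485
L_2: Δ = A_2−P = (-4.5000, -6.5000) → ‖Δ‖ = √62.5000 = 7.9057
L_3: Δ = A_3−P = (1.5000, -6.5000) → ‖Δ‖ = √44.5000 = 6.6708
L_4: Δ = A_4−P = (7.5000, 3.5000) → ‖Δ‖ = √68.5000 = 8.2765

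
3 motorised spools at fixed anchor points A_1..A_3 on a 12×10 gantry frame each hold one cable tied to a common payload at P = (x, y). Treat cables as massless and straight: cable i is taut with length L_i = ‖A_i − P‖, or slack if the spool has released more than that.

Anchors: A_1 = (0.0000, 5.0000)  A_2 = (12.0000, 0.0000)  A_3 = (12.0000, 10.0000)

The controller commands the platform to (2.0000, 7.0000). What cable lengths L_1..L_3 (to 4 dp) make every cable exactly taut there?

(2.8284, 12.2066, 10.4403)

L_1 = √((0.0000−2.0000)² + (5.0000−7.0000)²) = 2.8284
L_2 = √((12.0000−2.0000)² + (0.0000−7.0000)²) = 12.2066
L_3 = √((12.0000−2.0000)² + (10.0000−7.0000)²) = 10.4403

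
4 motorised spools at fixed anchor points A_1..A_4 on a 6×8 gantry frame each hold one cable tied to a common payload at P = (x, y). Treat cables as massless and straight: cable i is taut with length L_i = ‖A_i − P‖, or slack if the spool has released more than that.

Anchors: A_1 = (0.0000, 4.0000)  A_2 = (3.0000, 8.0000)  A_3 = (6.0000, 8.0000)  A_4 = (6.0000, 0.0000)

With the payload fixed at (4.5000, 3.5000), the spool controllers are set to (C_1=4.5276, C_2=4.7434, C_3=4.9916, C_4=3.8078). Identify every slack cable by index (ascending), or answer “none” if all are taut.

i=1: geometric 4.5277 vs commanded 4.5276 ⇒ taut
i=2: geometric 4.7434 vs commanded 4.7434 ⇒ taut
i=3: geometric 4.7434 vs commanded 4.9916 ⇒ slack
i=4: geometric 3.8079 vs commanded 3.8078 ⇒ taut

3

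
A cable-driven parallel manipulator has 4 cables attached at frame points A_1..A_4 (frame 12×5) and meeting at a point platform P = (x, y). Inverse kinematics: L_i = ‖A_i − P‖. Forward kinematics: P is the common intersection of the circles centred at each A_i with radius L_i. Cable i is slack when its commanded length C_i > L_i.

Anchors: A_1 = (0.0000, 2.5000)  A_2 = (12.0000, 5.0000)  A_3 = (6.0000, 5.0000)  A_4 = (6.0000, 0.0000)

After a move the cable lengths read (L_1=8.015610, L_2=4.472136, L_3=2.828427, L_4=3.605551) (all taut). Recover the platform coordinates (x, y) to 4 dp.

circle eqns → linear via eq_j − eq_1; set k_j = A_j·A_j − L_j²
k_1 = 0.0000+6.2500−64.2500 = -58.0000
-24.0000·x − 5.0000·y = k_1−k_2 = -207.0000
-12.0000·x − 5.0000·y = k_1−k_3 = -111.0000
-12.0000·x + 5.0000·y = k_1−k_4 = -81.0000
solve first two rows → x=8.0000, y=3.0000
check cable 4: ‖A_4−P‖² = 13.0000 ≈ L_4² = 13.0000 ✓

(8.0000, 3.0000)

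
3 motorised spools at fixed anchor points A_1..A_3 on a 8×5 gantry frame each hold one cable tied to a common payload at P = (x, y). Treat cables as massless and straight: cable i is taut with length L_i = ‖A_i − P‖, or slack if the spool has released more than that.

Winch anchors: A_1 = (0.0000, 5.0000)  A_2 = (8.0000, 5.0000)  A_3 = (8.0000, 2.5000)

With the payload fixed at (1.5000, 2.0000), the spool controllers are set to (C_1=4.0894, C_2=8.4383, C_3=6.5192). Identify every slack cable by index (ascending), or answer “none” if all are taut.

1, 2

i=1: geometric 3.3541 vs commanded 4.0894 ⇒ slack
i=2: geometric 7.1589 vs commanded 8.4383 ⇒ slack
i=3: geometric 6.5192 vs commanded 6.5192 ⇒ taut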